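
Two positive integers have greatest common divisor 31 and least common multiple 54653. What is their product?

1694243

For any two positive integers, gcd × lcm = product = 31 × 54653 = 1694243.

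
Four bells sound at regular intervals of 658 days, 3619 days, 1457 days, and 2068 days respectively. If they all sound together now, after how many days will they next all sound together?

448756 days

We need the least common multiple of the intervals.
658 = 2 × 7 × 47
3619 = 7 × 11 × 47
1457 = 31 × 47
2068 = 2^2 × 11 × 47
LCM(658, 3619, 1457, 2068) = 2^2 × 7 × 11 × 31 × 47 = 448756.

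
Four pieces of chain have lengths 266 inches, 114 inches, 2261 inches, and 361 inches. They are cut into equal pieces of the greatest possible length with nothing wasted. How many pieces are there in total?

Piece length = gcd(266, 114, 2261, 361).
266 = 2 × 7 × 19
114 = 2 × 3 × 19
2261 = 7 × 17 × 19
361 = 19^2
gcd(266, 114, 2261, 361) = 19.
Total pieces = 266/19 + 114/19 + 2261/19 + 361/19 = 14 + 6 + 119 + 19 = 158.

158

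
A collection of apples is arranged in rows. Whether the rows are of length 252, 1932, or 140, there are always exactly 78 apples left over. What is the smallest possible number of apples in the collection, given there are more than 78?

29058

N − 78 must be a common multiple of 252, 1932, and 140.
252 = 2^2 × 3^2 × 7
1932 = 2^2 × 3 × 7 × 23
140 = 2^2 × 5 × 7
LCM(252, 1932, 140) = 2^2 × 3^2 × 5 × 7 × 23 = 28980.
Smallest N > 78 is LCM + 78 = 28980 + 78 = 29058.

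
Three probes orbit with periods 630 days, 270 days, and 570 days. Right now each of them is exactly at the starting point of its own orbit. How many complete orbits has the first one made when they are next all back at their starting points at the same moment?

57 orbits

The first common completion time is the LCM of the periods.
630 = 2 × 3^2 × 5 × 7
270 = 2 × 3^3 × 5
570 = 2 × 3 × 5 × 19
LCM(630, 270, 570) = 2 × 3^3 × 5 × 7 × 19 = 35910.
Orbits for period 630: 35910 / 630 = 57.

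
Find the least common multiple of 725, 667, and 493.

283475

725 = 5^2 × 29
667 = 23 × 29
493 = 17 × 29
LCM(725, 667, 493) = 5^2 × 17 × 23 × 29 = 283475.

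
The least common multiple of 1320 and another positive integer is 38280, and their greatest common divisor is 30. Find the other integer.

gcd × lcm = product of the two integers, so the other integer is (30 × 38280) / 1320 = 870.

870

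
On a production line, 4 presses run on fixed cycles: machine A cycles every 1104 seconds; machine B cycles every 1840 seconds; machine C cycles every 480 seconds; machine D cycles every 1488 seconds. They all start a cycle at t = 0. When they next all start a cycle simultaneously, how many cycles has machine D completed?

230 cycles

The first common completion time is the LCM of the periods.
1104 = 2^4 × 3 × 23
1840 = 2^4 × 5 × 23
480 = 2^5 × 3 × 5
1488 = 2^4 × 3 × 31
LCM(1104, 1840, 480, 1488) = 2^5 × 3 × 5 × 23 × 31 = 342240.
Cycles for period 1488: 342240 / 1488 = 230.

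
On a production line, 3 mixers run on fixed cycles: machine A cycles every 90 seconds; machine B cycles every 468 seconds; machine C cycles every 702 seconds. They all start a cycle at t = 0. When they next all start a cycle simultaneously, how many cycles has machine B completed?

The first common completion time is the LCM of the periods.
90 = 2 × 3^2 × 5
468 = 2^2 × 3^2 × 13
702 = 2 × 3^3 × 13
LCM(90, 468, 702) = 2^2 × 3^3 × 5 × 13 = 7020.
Cycles for period 468: 7020 / 468 = 15.

15 cycles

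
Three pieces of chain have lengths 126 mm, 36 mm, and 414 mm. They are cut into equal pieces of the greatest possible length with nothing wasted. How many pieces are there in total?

32

Piece length = gcd(126, 36, 414).
126 = 2 × 3^2 × 7
36 = 2^2 × 3^2
414 = 2 × 3^2 × 23
gcd(126, 36, 414) = 2 × 3^2 = 18.
Total pieces = 126/18 + 36/18 + 414/18 = 7 + 2 + 23 = 32.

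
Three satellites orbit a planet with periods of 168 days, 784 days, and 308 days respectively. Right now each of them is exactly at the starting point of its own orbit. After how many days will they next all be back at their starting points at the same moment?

25872 days

We need the least common multiple of the intervals.
168 = 2^3 × 3 × 7
784 = 2^4 × 7^2
308 = 2^2 × 7 × 11
LCM(168, 784, 308) = 2^4 × 3 × 7^2 × 11 = 25872.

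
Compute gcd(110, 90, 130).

110 = 2 × 5 × 11
90 = 2 × 3^2 × 5
130 = 2 × 5 × 13
gcd(110, 90, 130) = 2 × 5 = 10.

10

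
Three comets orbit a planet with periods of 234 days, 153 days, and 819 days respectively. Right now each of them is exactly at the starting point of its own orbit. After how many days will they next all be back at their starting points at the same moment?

27846 days

They coincide at every common multiple of the periods; the first is the LCM.
234 = 2 × 3^2 × 13
153 = 3^2 × 17
819 = 3^2 × 7 × 13
LCM(234, 153, 819) = 2 × 3^2 × 7 × 13 × 17 = 27846.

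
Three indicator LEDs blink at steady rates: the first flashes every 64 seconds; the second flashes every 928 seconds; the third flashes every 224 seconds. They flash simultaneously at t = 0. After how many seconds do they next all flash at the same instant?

The first simultaneous occurrence is after LCM of the individual periods.
64 = 2^6
928 = 2^5 × 29
224 = 2^5 × 7
LCM(64, 928, 224) = 2^6 × 7 × 29 = 12992.

12992 seconds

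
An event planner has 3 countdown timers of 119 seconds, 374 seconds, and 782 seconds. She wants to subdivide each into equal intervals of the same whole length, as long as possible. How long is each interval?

The interval must divide each timer length; the longest such is the gcd.
119 = 7 × 17
374 = 2 × 11 × 17
782 = 2 × 17 × 23
gcd(119, 374, 782) = 17.

17 seconds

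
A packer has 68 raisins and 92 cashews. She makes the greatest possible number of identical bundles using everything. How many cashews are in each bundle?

Number of bundles = gcd(68, 92).
68 = 2^2 × 17
92 = 2^2 × 23
gcd(68, 92) = 2^2 = 4.
cashews per bundle = 92 / 4 = 23.

23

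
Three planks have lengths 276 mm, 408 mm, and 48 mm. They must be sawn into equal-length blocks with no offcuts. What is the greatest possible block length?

12 mm

The block length must divide every plank, so the greatest is gcd(276, 408, 48).
276 = 2^2 × 3 × 23
408 = 2^3 × 3 × 17
48 = 2^4 × 3
gcd(276, 408, 48) = 2^2 × 3 = 12.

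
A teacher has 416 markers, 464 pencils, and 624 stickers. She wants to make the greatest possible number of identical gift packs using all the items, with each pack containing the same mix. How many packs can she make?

The pack count must divide each quantity, so the greatest is gcd(416, 464, 624).
416 = 2^5 × 13
464 = 2^4 × 29
624 = 2^4 × 3 × 13
gcd(416, 464, 624) = 2^4 = 16.

16 packs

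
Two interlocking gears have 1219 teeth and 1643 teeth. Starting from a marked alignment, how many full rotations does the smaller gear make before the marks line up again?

31 rotations

All finish a whole number of cycles simultaneously at t = LCM of the periods.
1219 = 23 × 53
1643 = 31 × 53
LCM(1219, 1643) = 23 × 31 × 53 = 37789.
Rotations for period 1219: 37789 / 1219 = 31.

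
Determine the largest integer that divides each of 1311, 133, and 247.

19

1311 = 3 × 19 × 23
133 = 7 × 19
247 = 13 × 19
gcd(1311, 133, 247) = 19.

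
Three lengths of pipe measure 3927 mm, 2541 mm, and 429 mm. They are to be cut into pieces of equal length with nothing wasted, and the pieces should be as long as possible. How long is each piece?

33 mm

Each piece length must divide every original length, so the longest possible is gcd(3927, 2541, 429).
3927 = 3 × 7 × 11 × 17
2541 = 3 × 7 × 11^2
429 = 3 × 11 × 13
gcd(3927, 2541, 429) = 3 × 11 = 33.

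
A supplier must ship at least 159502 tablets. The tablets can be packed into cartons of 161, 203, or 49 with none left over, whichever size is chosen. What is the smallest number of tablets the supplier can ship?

The number of tablets must be a common multiple of 161, 203, and 49, so a multiple of their LCM.
161 = 7 × 23
203 = 7 × 29
49 = 7^2
LCM(161, 203, 49) = 7^2 × 23 × 29 = 32683.
Smallest multiple of 32683 that is ≥ 159502: ⌈159502/32683⌉ × 32683 = 5 × 32683 = 163415.

163415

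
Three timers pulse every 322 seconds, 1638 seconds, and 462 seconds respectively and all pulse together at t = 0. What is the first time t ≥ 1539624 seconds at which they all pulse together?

Joint pulses occur at multiples of LCM(322, 1638, 462).
322 = 2 × 7 × 23
1638 = 2 × 3^2 × 7 × 13
462 = 2 × 3 × 7 × 11
LCM(322, 1638, 462) = 2 × 3^2 × 7 × 11 × 13 × 23 = 414414.
Smallest multiple of 414414 that is ≥ 1539624: ⌈1539624/414414⌉ × 414414 = 4 × 414414 = 1657656.

1657656 seconds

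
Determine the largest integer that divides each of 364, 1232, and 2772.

28

364 = 2^2 × 7 × 13
1232 = 2^4 × 7 × 11
2772 = 2^2 × 3^2 × 7 × 11
gcd(364, 1232, 2772) = 2^2 × 7 = 28.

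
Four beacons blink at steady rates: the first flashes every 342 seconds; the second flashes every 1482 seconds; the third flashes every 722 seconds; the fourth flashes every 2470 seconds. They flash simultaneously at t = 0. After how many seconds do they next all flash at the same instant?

They coincide at every common multiple of the periods; the first is the LCM.
342 = 2 × 3^2 × 19
1482 = 2 × 3 × 13 × 19
722 = 2 × 19^2
2470 = 2 × 5 × 13 × 19
LCM(342, 1482, 722, 2470) = 2 × 3^2 × 5 × 13 × 19^2 = 422370.

422370 seconds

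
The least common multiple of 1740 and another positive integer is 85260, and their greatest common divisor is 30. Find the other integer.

1470

gcd × lcm = product of the two integers, so the other integer is (30 × 85260) / 1740 = 1470.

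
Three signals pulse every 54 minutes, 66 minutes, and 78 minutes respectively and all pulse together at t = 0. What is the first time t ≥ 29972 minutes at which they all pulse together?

Joint pulses occur at multiples of LCM(54, 66, 78).
54 = 2 × 3^3
66 = 2 × 3 × 11
78 = 2 × 3 × 13
LCM(54, 66, 78) = 2 × 3^3 × 11 × 13 = 7722.
Smallest multiple of 7722 that is ≥ 29972: ⌈29972/7722⌉ × 7722 = 4 × 7722 = 30888.

30888 minutes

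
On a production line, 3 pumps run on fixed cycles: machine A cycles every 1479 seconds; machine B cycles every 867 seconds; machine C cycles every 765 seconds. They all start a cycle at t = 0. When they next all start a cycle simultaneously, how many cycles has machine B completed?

435 cycles

The first common completion time is the LCM of the periods.
1479 = 3 × 17 × 29
867 = 3 × 17^2
765 = 3^2 × 5 × 17
LCM(1479, 867, 765) = 3^2 × 5 × 17^2 × 29 = 377145.
Cycles for period 867: 377145 / 867 = 435.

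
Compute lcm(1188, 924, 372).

1188 = 2^2 × 3^3 × 11
924 = 2^2 × 3 × 7 × 11
372 = 2^2 × 3 × 31
LCM(1188, 924, 372) = 2^2 × 3^3 × 7 × 11 × 31 = 257796.

257796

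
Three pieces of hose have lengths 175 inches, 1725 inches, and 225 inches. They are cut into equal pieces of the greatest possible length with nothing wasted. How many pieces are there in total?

Piece length = gcd(175, 1725, 225).
175 = 5^2 × 7
1725 = 3 × 5^2 × 23
225 = 3^2 × 5^2
gcd(175, 1725, 225) = 5^2 = 25.
Total pieces = 175/25 + 1725/25 + 225/25 = 7 + 69 + 9 = 85.

85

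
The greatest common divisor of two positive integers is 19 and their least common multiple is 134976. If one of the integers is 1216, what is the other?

2109

For two integers, gcd × lcm = product, so the other is (19 × 134976) / 1216 = 2564544 / 1216 = 2109.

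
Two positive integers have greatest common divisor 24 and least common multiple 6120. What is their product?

For any two positive integers, gcd × lcm = product = 24 × 6120 = 146880.

146880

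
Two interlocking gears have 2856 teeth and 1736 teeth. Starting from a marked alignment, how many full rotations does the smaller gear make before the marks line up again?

The first common completion time is the LCM of the periods.
2856 = 2^3 × 3 × 7 × 17
1736 = 2^3 × 7 × 31
LCM(2856, 1736) = 2^3 × 3 × 7 × 17 × 31 = 88536.
Rotations for period 1736: 88536 / 1736 = 51.

51 rotations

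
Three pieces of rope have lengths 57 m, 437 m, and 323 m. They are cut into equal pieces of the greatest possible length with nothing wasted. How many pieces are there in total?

Piece length = gcd(57, 437, 323).
57 = 3 × 19
437 = 19 × 23
323 = 17 × 19
gcd(57, 437, 323) = 19.
Total pieces = 57/19 + 437/19 + 323/19 = 3 + 23 + 17 = 43.

43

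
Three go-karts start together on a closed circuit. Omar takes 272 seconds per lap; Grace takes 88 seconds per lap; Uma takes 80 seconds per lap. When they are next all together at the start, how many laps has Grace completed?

170 laps

All finish a whole number of cycles simultaneously at t = LCM of the periods.
272 = 2^4 × 17
88 = 2^3 × 11
80 = 2^4 × 5
LCM(272, 88, 80) = 2^4 × 5 × 11 × 17 = 14960.
Laps for period 88: 14960 / 88 = 170.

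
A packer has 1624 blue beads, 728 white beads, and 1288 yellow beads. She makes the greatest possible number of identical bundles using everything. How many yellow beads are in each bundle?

23

Number of bundles = gcd(1624, 728, 1288).
1624 = 2^3 × 7 × 29
728 = 2^3 × 7 × 13
1288 = 2^3 × 7 × 23
gcd(1624, 728, 1288) = 2^3 × 7 = 56.
yellow beads per bundle = 1288 / 56 = 23.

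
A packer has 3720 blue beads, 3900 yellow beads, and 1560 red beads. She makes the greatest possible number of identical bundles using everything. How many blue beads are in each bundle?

Number of bundles = gcd(3720, 3900, 1560).
3720 = 2^3 × 3 × 5 × 31
3900 = 2^2 × 3 × 5^2 × 13
1560 = 2^3 × 3 × 5 × 13
gcd(3720, 3900, 1560) = 2^2 × 3 × 5 = 60.
blue beads per bundle = 3720 / 60 = 62.

62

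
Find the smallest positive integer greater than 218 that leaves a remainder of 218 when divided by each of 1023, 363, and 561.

N − 218 must be a common multiple of 1023, 363, and 561.
1023 = 3 × 11 × 31
363 = 3 × 11^2
561 = 3 × 11 × 17
LCM(1023, 363, 561) = 3 × 11^2 × 17 × 31 = 191301.
Smallest N > 218 is LCM + 218 = 191301 + 218 = 191519.

191519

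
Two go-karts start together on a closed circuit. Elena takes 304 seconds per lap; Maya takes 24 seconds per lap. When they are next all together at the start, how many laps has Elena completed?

3 laps

The first common completion time is the LCM of the periods.
304 = 2^4 × 19
24 = 2^3 × 3
LCM(304, 24) = 2^4 × 3 × 19 = 912.
Laps for period 304: 912 / 304 = 3.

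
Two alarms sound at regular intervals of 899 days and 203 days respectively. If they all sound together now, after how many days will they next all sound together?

We need the least common multiple of the intervals.
899 = 29 × 31
203 = 7 × 29
LCM(899, 203) = 7 × 29 × 31 = 6293.

6293 days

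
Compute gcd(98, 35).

7

98 = 2 × 7^2
35 = 5 × 7
gcd(98, 35) = 7.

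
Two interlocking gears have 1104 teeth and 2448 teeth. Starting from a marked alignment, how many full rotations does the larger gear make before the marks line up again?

23 rotations

They are all back at their starting positions together after one LCM of the periods.
1104 = 2^4 × 3 × 23
2448 = 2^4 × 3^2 × 17
LCM(1104, 2448) = 2^4 × 3^2 × 17 × 23 = 56304.
Rotations for period 2448: 56304 / 2448 = 23.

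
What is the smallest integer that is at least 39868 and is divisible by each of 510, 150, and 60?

40800

The integer must be a common multiple of 510, 150, and 60, so a multiple of their LCM.
510 = 2 × 3 × 5 × 17
150 = 2 × 3 × 5^2
60 = 2^2 × 3 × 5
LCM(510, 150, 60) = 2^2 × 3 × 5^2 × 17 = 5100.
Smallest multiple of 5100 that is ≥ 39868: ⌈39868/5100⌉ × 5100 = 8 × 5100 = 40800.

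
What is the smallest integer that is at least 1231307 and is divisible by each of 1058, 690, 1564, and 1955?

1618740

The integer must be a common multiple of 1058, 690, 1564, and 1955, so a multiple of their LCM.
1058 = 2 × 23^2
690 = 2 × 3 × 5 × 23
1564 = 2^2 × 17 × 23
1955 = 5 × 17 × 23
LCM(1058, 690, 1564, 1955) = 2^2 × 3 × 5 × 17 × 23^2 = 539580.
Smallest multiple of 539580 that is ≥ 1231307: ⌈1231307/539580⌉ × 539580 = 3 × 539580 = 1618740.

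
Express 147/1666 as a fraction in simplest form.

3/34

147 = 3 × 7^2
1666 = 2 × 7^2 × 17
gcd(147, 1666) = 7^2 = 49.
Divide numerator and denominator by 49: 147/1666 = 3/34.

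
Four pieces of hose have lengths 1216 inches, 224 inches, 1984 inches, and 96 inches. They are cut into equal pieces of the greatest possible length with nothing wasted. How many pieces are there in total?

110

Piece length = gcd(1216, 224, 1984, 96).
1216 = 2^6 × 19
224 = 2^5 × 7
1984 = 2^6 × 31
96 = 2^5 × 3
gcd(1216, 224, 1984, 96) = 2^5 = 32.
Total pieces = 1216/32 + 224/32 + 1984/32 + 96/32 = 38 + 7 + 62 + 3 = 110.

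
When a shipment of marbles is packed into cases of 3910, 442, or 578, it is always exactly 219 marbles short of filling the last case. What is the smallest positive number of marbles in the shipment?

863891

Being 219 short of a full case of size k means N ≡ −219 (mod k), i.e. N + 219 is a multiple of each size.
3910 = 2 × 5 × 17 × 23
442 = 2 × 13 × 17
578 = 2 × 17^2
LCM(3910, 442, 578) = 2 × 5 × 13 × 17^2 × 23 = 864110.
Smallest positive N is 864110 − 219 = 863891.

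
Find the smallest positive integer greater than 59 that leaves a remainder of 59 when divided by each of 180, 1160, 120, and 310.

323699

N − 59 must be a common multiple of 180, 1160, 120, and 310.
180 = 2^2 × 3^2 × 5
1160 = 2^3 × 5 × 29
120 = 2^3 × 3 × 5
310 = 2 × 5 × 31
LCM(180, 1160, 120, 310) = 2^3 × 3^2 × 5 × 29 × 31 = 323640.
Smallest N > 59 is LCM + 59 = 323640 + 59 = 323699.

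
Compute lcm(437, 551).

12673

437 = 19 × 23
551 = 19 × 29
LCM(437, 551) = 19 × 23 × 29 = 12673.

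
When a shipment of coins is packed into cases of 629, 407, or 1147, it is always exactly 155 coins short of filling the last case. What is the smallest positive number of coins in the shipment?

214334

Being 155 short of a full case of size k means N ≡ −155 (mod k), i.e. N + 155 is a multiple of each size.
629 = 17 × 37
407 = 11 × 37
1147 = 31 × 37
LCM(629, 407, 1147) = 11 × 17 × 31 × 37 = 214489.
Smallest positive N is 214489 − 155 = 214334.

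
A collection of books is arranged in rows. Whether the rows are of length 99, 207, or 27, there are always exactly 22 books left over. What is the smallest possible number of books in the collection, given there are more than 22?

N − 22 must be a common multiple of 99, 207, and 27.
99 = 3^2 × 11
207 = 3^2 × 23
27 = 3^3
LCM(99, 207, 27) = 3^3 × 11 × 23 = 6831.
Smallest N > 22 is LCM + 22 = 6831 + 22 = 6853.

6853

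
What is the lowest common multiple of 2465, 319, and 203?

189805

2465 = 5 × 17 × 29
319 = 11 × 29
203 = 7 × 29
LCM(2465, 319, 203) = 5 × 7 × 11 × 17 × 29 = 189805.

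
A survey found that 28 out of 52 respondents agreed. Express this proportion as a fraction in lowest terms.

28 = 2^2 × 7
52 = 2^2 × 13
gcd(28, 52) = 2^2 = 4.
Divide numerator and denominator by 4: 28/52 = 7/13.

7/13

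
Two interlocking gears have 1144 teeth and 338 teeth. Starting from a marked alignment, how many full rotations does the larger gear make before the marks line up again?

13 rotations

All finish a whole number of cycles simultaneously at t = LCM of the periods.
1144 = 2^3 × 11 × 13
338 = 2 × 13^2
LCM(1144, 338) = 2^3 × 11 × 13^2 = 14872.
Rotations for period 1144: 14872 / 1144 = 13.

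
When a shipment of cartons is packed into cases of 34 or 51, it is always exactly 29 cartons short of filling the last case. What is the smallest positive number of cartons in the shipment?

73

Being 29 short of a full case of size k means N ≡ −29 (mod k), i.e. N + 29 is a multiple of each size.
34 = 2 × 17
51 = 3 × 17
LCM(34, 51) = 2 × 3 × 17 = 102.
Smallest positive N is 102 − 29 = 73.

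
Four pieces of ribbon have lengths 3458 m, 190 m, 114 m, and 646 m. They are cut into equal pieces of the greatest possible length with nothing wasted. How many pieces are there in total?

Piece length = gcd(3458, 190, 114, 646).
3458 = 2 × 7 × 13 × 19
190 = 2 × 5 × 19
114 = 2 × 3 × 19
646 = 2 × 17 × 19
gcd(3458, 190, 114, 646) = 2 × 19 = 38.
Total pieces = 3458/38 + 190/38 + 114/38 + 646/38 = 91 + 5 + 3 + 17 = 116.

116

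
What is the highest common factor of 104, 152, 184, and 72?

104 = 2^3 × 13
152 = 2^3 × 19
184 = 2^3 × 23
72 = 2^3 × 3^2
gcd(104, 152, 184, 72) = 2^3 = 8.

8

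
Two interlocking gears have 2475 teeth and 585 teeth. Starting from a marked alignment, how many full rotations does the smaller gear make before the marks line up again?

They are all back at their starting positions together after one LCM of the periods.
2475 = 3^2 × 5^2 × 11
585 = 3^2 × 5 × 13
LCM(2475, 585) = 3^2 × 5^2 × 11 × 13 = 32175.
Rotations for period 585: 32175 / 585 = 55.

55 rotations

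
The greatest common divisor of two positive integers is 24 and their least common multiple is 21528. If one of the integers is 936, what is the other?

552

For two integers, gcd × lcm = product, so the other is (24 × 21528) / 936 = 516672 / 936 = 552.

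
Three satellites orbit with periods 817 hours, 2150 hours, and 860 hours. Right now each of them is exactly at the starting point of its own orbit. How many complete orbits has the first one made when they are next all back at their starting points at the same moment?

100 orbits

All finish a whole number of cycles simultaneously at t = LCM of the periods.
817 = 19 × 43
2150 = 2 × 5^2 × 43
860 = 2^2 × 5 × 43
LCM(817, 2150, 860) = 2^2 × 5^2 × 19 × 43 = 81700.
Orbits for period 817: 81700 / 817 = 100.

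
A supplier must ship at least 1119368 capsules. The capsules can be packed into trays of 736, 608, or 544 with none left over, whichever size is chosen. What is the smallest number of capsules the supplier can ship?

1188640

The number of capsules must be a common multiple of 736, 608, and 544, so a multiple of their LCM.
736 = 2^5 × 23
608 = 2^5 × 19
544 = 2^5 × 17
LCM(736, 608, 544) = 2^5 × 17 × 19 × 23 = 237728.
Smallest multiple of 237728 that is ≥ 1119368: ⌈1119368/237728⌉ × 237728 = 5 × 237728 = 1188640.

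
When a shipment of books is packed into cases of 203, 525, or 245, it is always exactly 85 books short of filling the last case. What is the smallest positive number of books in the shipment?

106490

Being 85 short of a full case of size k means N ≡ −85 (mod k), i.e. N + 85 is a multiple of each size.
203 = 7 × 29
525 = 3 × 5^2 × 7
245 = 5 × 7^2
LCM(203, 525, 245) = 3 × 5^2 × 7^2 × 29 = 106575.
Smallest positive N is 106575 − 85 = 106490.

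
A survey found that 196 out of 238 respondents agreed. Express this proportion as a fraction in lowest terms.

14/17

196 = 2^2 × 7^2
238 = 2 × 7 × 17
gcd(196, 238) = 2 × 7 = 14.
Divide numerator and denominator by 14: 196/238 = 14/17.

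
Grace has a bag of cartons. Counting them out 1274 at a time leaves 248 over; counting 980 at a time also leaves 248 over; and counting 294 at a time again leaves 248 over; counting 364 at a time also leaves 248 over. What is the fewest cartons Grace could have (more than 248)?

38468

N − 248 must be a common multiple of 1274, 980, 294, and 364.
1274 = 2 × 7^2 × 13
980 = 2^2 × 5 × 7^2
294 = 2 × 3 × 7^2
364 = 2^2 × 7 × 13
LCM(1274, 980, 294, 364) = 2^2 × 3 × 5 × 7^2 × 13 = 38220.
Smallest N > 248 is LCM + 248 = 38220 + 248 = 38468.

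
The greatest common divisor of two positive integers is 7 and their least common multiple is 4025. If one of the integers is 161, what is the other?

175

For two integers, gcd × lcm = product, so the other is (7 × 4025) / 161 = 28175 / 161 = 175.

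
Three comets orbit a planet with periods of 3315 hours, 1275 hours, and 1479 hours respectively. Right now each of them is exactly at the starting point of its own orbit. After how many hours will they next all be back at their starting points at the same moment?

480675 hours

They coincide at every common multiple of the periods; the first is the LCM.
3315 = 3 × 5 × 13 × 17
1275 = 3 × 5^2 × 17
1479 = 3 × 17 × 29
LCM(3315, 1275, 1479) = 3 × 5^2 × 13 × 17 × 29 = 480675.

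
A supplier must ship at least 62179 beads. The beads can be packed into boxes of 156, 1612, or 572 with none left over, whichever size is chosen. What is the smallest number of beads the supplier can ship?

106392

The number of beads must be a common multiple of 156, 1612, and 572, so a multiple of their LCM.
156 = 2^2 × 3 × 13
1612 = 2^2 × 13 × 31
572 = 2^2 × 11 × 13
LCM(156, 1612, 572) = 2^2 × 3 × 11 × 13 × 31 = 53196.
Smallest multiple of 53196 that is ≥ 62179: ⌈62179/53196⌉ × 53196 = 2 × 53196 = 106392.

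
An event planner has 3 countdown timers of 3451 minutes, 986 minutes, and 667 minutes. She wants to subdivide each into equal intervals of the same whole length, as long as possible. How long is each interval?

The interval must divide each timer length; the longest such is the gcd.
3451 = 7 × 17 × 29
986 = 2 × 17 × 29
667 = 23 × 29
gcd(3451, 986, 667) = 29.

29 minutes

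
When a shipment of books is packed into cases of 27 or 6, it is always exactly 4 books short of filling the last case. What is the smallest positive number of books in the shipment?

50

Being 4 short of a full case of size k means N ≡ −4 (mod k), i.e. N + 4 is a multiple of each size.
27 = 3^3
6 = 2 × 3
LCM(27, 6) = 2 × 3^3 = 54.
Smallest positive N is 54 − 4 = 50.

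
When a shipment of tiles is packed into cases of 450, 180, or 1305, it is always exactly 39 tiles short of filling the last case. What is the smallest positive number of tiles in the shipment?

Being 39 short of a full case of size k means N ≡ −39 (mod k), i.e. N + 39 is a multiple of each size.
450 = 2 × 3^2 × 5^2
180 = 2^2 × 3^2 × 5
1305 = 3^2 × 5 × 29
LCM(450, 180, 1305) = 2^2 × 3^2 × 5^2 × 29 = 26100.
Smallest positive N is 26100 − 39 = 26061.

26061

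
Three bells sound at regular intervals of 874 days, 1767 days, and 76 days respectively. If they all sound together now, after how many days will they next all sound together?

162564 days

They coincide at every common multiple of the periods; the first is the LCM.
874 = 2 × 19 × 23
1767 = 3 × 19 × 31
76 = 2^2 × 19
LCM(874, 1767, 76) = 2^2 × 3 × 19 × 23 × 31 = 162564.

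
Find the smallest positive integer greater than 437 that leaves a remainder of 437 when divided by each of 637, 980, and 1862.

242497

N − 437 must be a common multiple of 637, 980, and 1862.
637 = 7^2 × 13
980 = 2^2 × 5 × 7^2
1862 = 2 × 7^2 × 19
LCM(637, 980, 1862) = 2^2 × 5 × 7^2 × 13 × 19 = 242060.
Smallest N > 437 is LCM + 437 = 242060 + 437 = 242497.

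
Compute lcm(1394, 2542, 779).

1394 = 2 × 17 × 41
2542 = 2 × 31 × 41
779 = 19 × 41
LCM(1394, 2542, 779) = 2 × 17 × 19 × 31 × 41 = 821066.

821066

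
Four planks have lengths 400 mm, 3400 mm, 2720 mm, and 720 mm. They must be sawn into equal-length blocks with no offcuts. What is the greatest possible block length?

40 mm

The block length must divide every plank, so the greatest is gcd(400, 3400, 2720, 720).
400 = 2^4 × 5^2
3400 = 2^3 × 5^2 × 17
2720 = 2^5 × 5 × 17
720 = 2^4 × 3^2 × 5
gcd(400, 3400, 2720, 720) = 2^3 × 5 = 40.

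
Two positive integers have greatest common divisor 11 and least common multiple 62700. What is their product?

For any two positive integers, gcd × lcm = product = 11 × 62700 = 689700.

689700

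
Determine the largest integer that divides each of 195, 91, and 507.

195 = 3 × 5 × 13
91 = 7 × 13
507 = 3 × 13^2
gcd(195, 91, 507) = 13.

13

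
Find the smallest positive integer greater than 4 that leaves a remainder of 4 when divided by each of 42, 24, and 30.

N − 4 must be a common multiple of 42, 24, and 30.
42 = 2 × 3 × 7
24 = 2^3 × 3
30 = 2 × 3 × 5
LCM(42, 24, 30) = 2^3 × 3 × 5 × 7 = 840.
Smallest N > 4 is LCM + 4 = 840 + 4 = 844.

844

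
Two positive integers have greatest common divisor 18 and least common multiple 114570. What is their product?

For any two positive integers, gcd × lcm = product = 18 × 114570 = 2062260.

2062260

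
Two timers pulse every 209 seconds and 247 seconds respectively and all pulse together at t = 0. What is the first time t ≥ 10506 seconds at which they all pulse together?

10868 seconds

Joint pulses occur at multiples of LCM(209, 247).
209 = 11 × 19
247 = 13 × 19
LCM(209, 247) = 11 × 13 × 19 = 2717.
Smallest multiple of 2717 that is ≥ 10506: ⌈10506/2717⌉ × 2717 = 4 × 2717 = 10868.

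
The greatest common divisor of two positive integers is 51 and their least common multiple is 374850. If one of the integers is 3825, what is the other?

For two integers, gcd × lcm = product, so the other is (51 × 374850) / 3825 = 19117350 / 3825 = 4998.

4998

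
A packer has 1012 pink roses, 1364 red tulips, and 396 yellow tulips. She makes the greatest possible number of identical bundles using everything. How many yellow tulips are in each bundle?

9

Number of bundles = gcd(1012, 1364, 396).
1012 = 2^2 × 11 × 23
1364 = 2^2 × 11 × 31
396 = 2^2 × 3^2 × 11
gcd(1012, 1364, 396) = 2^2 × 11 = 44.
yellow tulips per bundle = 396 / 44 = 9.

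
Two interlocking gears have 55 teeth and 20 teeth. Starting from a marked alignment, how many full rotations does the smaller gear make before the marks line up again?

They are all back at their starting positions together after one LCM of the periods.
55 = 5 × 11
20 = 2^2 × 5
LCM(55, 20) = 2^2 × 5 × 11 = 220.
Rotations for period 20: 220 / 20 = 11.

11 rotations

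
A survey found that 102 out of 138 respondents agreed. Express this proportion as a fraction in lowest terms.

17/23

102 = 2 × 3 × 17
138 = 2 × 3 × 23
gcd(102, 138) = 2 × 3 = 6.
Divide numerator and denominator by 6: 102/138 = 17/23.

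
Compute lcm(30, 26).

390

30 = 2 × 3 × 5
26 = 2 × 13
LCM(30, 26) = 2 × 3 × 5 × 13 = 390.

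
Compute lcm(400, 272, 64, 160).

400 = 2^4 × 5^2
272 = 2^4 × 17
64 = 2^6
160 = 2^5 × 5
LCM(400, 272, 64, 160) = 2^6 × 5^2 × 17 = 27200.

27200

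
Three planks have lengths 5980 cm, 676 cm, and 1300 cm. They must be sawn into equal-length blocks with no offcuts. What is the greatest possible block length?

The block length must divide every plank, so the greatest is gcd(5980, 676, 1300).
5980 = 2^2 × 5 × 13 × 23
676 = 2^2 × 13^2
1300 = 2^2 × 5^2 × 13
gcd(5980, 676, 1300) = 2^2 × 13 = 52.

52 cm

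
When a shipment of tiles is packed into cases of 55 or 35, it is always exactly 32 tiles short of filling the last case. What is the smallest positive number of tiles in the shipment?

353

Being 32 short of a full case of size k means N ≡ −32 (mod k), i.e. N + 32 is a multiple of each size.
55 = 5 × 11
35 = 5 × 7
LCM(55, 35) = 5 × 7 × 11 = 385.
Smallest positive N is 385 − 32 = 353.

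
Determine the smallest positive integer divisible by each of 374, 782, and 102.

25806

374 = 2 × 11 × 17
782 = 2 × 17 × 23
102 = 2 × 3 × 17
LCM(374, 782, 102) = 2 × 3 × 11 × 17 × 23 = 25806.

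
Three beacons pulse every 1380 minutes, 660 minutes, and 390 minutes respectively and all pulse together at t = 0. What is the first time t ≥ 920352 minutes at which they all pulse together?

986700 minutes

Joint pulses occur at multiples of LCM(1380, 660, 390).
1380 = 2^2 × 3 × 5 × 23
660 = 2^2 × 3 × 5 × 11
390 = 2 × 3 × 5 × 13
LCM(1380, 660, 390) = 2^2 × 3 × 5 × 11 × 13 × 23 = 197340.
Smallest multiple of 197340 that is ≥ 920352: ⌈920352/197340⌉ × 197340 = 5 × 197340 = 986700.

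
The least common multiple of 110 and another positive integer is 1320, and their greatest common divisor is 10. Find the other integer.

gcd × lcm = product of the two integers, so the other integer is (10 × 1320) / 110 = 120.

120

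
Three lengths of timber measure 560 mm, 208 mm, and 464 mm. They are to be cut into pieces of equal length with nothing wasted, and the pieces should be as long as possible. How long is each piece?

The greatest length dividing all of 560, 208, and 464 is their gcd.
560 = 2^4 × 5 × 7
208 = 2^4 × 13
464 = 2^4 × 29
gcd(560, 208, 464) = 2^4 = 16.

16 mm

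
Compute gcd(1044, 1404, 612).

36

1044 = 2^2 × 3^2 × 29
1404 = 2^2 × 3^3 × 13
612 = 2^2 × 3^2 × 17
gcd(1044, 1404, 612) = 2^2 × 3^2 = 36.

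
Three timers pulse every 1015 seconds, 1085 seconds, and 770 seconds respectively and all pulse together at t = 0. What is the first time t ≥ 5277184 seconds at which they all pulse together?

Joint pulses occur at multiples of LCM(1015, 1085, 770).
1015 = 5 × 7 × 29
1085 = 5 × 7 × 31
770 = 2 × 5 × 7 × 11
LCM(1015, 1085, 770) = 2 × 5 × 7 × 11 × 29 × 31 = 692230.
Smallest multiple of 692230 that is ≥ 5277184: ⌈5277184/692230⌉ × 692230 = 8 × 692230 = 5537840.

5537840 seconds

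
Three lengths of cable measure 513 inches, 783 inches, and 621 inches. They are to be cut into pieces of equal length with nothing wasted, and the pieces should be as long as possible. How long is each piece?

Each piece length must divide every original length, so the longest possible is gcd(513, 783, 621).
513 = 3^3 × 19
783 = 3^3 × 29
621 = 3^3 × 23
gcd(513, 783, 621) = 3^3 = 27.

27 inches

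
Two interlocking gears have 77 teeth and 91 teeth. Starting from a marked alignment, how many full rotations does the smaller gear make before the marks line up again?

All finish a whole number of cycles simultaneously at t = LCM of the periods.
77 = 7 × 11
91 = 7 × 13
LCM(77, 91) = 7 × 11 × 13 = 1001.
Rotations for period 77: 1001 / 77 = 13.

13 rotations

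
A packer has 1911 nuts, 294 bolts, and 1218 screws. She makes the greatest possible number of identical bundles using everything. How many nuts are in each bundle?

91

Number of bundles = gcd(1911, 294, 1218).
1911 = 3 × 7^2 × 13
294 = 2 × 3 × 7^2
1218 = 2 × 3 × 7 × 29
gcd(1911, 294, 1218) = 3 × 7 = 21.
nuts per bundle = 1911 / 21 = 91.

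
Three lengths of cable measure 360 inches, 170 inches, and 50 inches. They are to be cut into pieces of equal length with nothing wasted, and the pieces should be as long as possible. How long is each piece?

Each piece length must divide every original length, so the longest possible is gcd(360, 170, 50).
360 = 2^3 × 3^2 × 5
170 = 2 × 5 × 17
50 = 2 × 5^2
gcd(360, 170, 50) = 2 × 5 = 10.

10 inches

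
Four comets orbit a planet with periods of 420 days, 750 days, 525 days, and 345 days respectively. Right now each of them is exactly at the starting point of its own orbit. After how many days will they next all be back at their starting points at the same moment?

They coincide at every common multiple of the periods; the first is the LCM.
420 = 2^2 × 3 × 5 × 7
750 = 2 × 3 × 5^3
525 = 3 × 5^2 × 7
345 = 3 × 5 × 23
LCM(420, 750, 525, 345) = 2^2 × 3 × 5^3 × 7 × 23 = 241500.

241500 days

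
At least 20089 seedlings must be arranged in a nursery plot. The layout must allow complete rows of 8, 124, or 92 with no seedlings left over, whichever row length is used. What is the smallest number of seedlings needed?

The number of seedlings must be a common multiple of 8, 124, and 92, so a multiple of their LCM.
8 = 2^3
124 = 2^2 × 31
92 = 2^2 × 23
LCM(8, 124, 92) = 2^3 × 23 × 31 = 5704.
Smallest multiple of 5704 that is ≥ 20089: ⌈20089/5704⌉ × 5704 = 4 × 5704 = 22816.

22816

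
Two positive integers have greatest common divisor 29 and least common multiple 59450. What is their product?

For any two positive integers, gcd × lcm = product = 29 × 59450 = 1724050.

1724050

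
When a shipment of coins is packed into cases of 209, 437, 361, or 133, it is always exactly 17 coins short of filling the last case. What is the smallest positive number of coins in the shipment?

639314

Being 17 short of a full case of size k means N ≡ −17 (mod k), i.e. N + 17 is a multiple of each size.
209 = 11 × 19
437 = 19 × 23
361 = 19^2
133 = 7 × 19
LCM(209, 437, 361, 133) = 7 × 11 × 19^2 × 23 = 639331.
Smallest positive N is 639331 − 17 = 639314.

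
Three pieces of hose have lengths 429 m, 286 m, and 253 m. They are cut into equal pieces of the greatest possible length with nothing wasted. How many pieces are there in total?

Piece length = gcd(429, 286, 253).
429 = 3 × 11 × 13
286 = 2 × 11 × 13
253 = 11 × 23
gcd(429, 286, 253) = 11.
Total pieces = 429/11 + 286/11 + 253/11 = 39 + 26 + 23 = 88.

88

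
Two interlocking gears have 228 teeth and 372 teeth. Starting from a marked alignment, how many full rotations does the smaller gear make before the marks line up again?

They are all back at their starting positions together after one LCM of the periods.
228 = 2^2 × 3 × 19
372 = 2^2 × 3 × 31
LCM(228, 372) = 2^2 × 3 × 19 × 31 = 7068.
Rotations for period 228: 7068 / 228 = 31.

31 rotations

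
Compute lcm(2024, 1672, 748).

2024 = 2^3 × 11 × 23
1672 = 2^3 × 11 × 19
748 = 2^2 × 11 × 17
LCM(2024, 1672, 748) = 2^3 × 11 × 17 × 19 × 23 = 653752.

653752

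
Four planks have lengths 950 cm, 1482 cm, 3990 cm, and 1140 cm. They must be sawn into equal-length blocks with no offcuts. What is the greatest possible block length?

The block length must divide every plank, so the greatest is gcd(950, 1482, 3990, 1140).
950 = 2 × 5^2 × 19
1482 = 2 × 3 × 13 × 19
3990 = 2 × 3 × 5 × 7 × 19
1140 = 2^2 × 3 × 5 × 19
gcd(950, 1482, 3990, 1140) = 2 × 19 = 38.

38 cm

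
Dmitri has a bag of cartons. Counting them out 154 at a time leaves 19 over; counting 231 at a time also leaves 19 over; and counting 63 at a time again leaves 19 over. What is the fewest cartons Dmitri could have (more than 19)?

N − 19 must be a common multiple of 154, 231, and 63.
154 = 2 × 7 × 11
231 = 3 × 7 × 11
63 = 3^2 × 7
LCM(154, 231, 63) = 2 × 3^2 × 7 × 11 = 1386.
Smallest N > 19 is LCM + 19 = 1386 + 19 = 1405.

1405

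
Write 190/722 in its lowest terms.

190 = 2 × 5 × 19
722 = 2 × 19^2
gcd(190, 722) = 2 × 19 = 38.
Divide numerator and denominator by 38: 190/722 = 5/19.

5/19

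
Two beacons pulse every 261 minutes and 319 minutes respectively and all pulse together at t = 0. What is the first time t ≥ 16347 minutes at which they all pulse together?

17226 minutes

Joint pulses occur at multiples of LCM(261, 319).
261 = 3^2 × 29
319 = 11 × 29
LCM(261, 319) = 3^2 × 11 × 29 = 2871.
Smallest multiple of 2871 that is ≥ 16347: ⌈16347/2871⌉ × 2871 = 6 × 2871 = 17226.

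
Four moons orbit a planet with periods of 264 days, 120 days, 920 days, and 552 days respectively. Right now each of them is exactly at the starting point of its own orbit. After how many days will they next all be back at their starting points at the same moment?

We need the least common multiple of the intervals.
264 = 2^3 × 3 × 11
120 = 2^3 × 3 × 5
920 = 2^3 × 5 × 23
552 = 2^3 × 3 × 23
LCM(264, 120, 920, 552) = 2^3 × 3 × 5 × 11 × 23 = 30360.

30360 days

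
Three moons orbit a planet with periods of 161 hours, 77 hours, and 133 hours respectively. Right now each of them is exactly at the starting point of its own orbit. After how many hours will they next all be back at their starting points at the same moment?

They coincide at every common multiple of the periods; the first is the LCM.
161 = 7 × 23
77 = 7 × 11
133 = 7 × 19
LCM(161, 77, 133) = 7 × 11 × 19 × 23 = 33649.

33649 hours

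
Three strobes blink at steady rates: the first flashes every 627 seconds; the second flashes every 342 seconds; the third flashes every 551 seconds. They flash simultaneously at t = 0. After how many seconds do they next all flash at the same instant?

109098 seconds

We need the least common multiple of the intervals.
627 = 3 × 11 × 19
342 = 2 × 3^2 × 19
551 = 19 × 29
LCM(627, 342, 551) = 2 × 3^2 × 11 × 19 × 29 = 109098.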